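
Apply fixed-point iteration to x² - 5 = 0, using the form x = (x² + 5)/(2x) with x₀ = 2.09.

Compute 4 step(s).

Equation: x² - 5 = 0
Fixed-point form: x = (x² + 5)/(2x)
x₀ = 2.09

x_1 = g(2.090000) = 2.241172
x_2 = g(2.241172) = 2.236074
x_3 = g(2.236074) = 2.236068
x_4 = g(2.236068) = 2.236068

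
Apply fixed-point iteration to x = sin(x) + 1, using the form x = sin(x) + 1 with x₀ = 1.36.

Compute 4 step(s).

Equation: x = sin(x) + 1
Fixed-point form: x = sin(x) + 1
x₀ = 1.36

x_1 = g(1.360000) = 1.977865
x_2 = g(1.977865) = 1.918285
x_3 = g(1.918285) = 1.940231
x_4 = g(1.940231) = 1.932532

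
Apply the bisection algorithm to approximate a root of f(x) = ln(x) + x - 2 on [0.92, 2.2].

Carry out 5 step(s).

f(x) = ln(x) + x - 2
Initial interval: [0.92, 2.2]

Iteration 1:
  c_1 = (0.920000 + 2.200000)/2 = 1.560000
  f(c_1) = f(1.560000) = 0.004686
  f(a) × f(c) < 0, new interval: [0.920000, 1.560000]
Iteration 2:
  c_2 = (0.920000 + 1.560000)/2 = 1.240000
  f(c_2) = f(1.240000) = -0.544889
  f(a) × f(c) ≥ 0, new interval: [1.240000, 1.560000]
Iteration 3:
  c_3 = (1.240000 + 1.560000)/2 = 1.400000
  f(c_3) = f(1.400000) = -0.263528
  f(a) × f(c) ≥ 0, new interval: [1.400000, 1.560000]
Iteration 4:
  c_4 = (1.400000 + 1.560000)/2 = 1.480000
  f(c_4) = f(1.480000) = -0.127958
  f(a) × f(c) ≥ 0, new interval: [1.480000, 1.560000]
Iteration 5:
  c_5 = (1.480000 + 1.560000)/2 = 1.520000
  f(c_5) = f(1.520000) = -0.061290
  f(a) × f(c) ≥ 0, new interval: [1.520000, 1.560000]

After 5 iteration(s), the approximation is c_5 = 1.520000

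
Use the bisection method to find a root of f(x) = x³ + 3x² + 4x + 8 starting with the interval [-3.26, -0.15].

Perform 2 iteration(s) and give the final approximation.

f(x) = x³ + 3x² + 4x + 8
Initial interval: [-3.26, -0.15]

Iteration 1:
  c_1 = (-3.260000 + (-0.150000))/2 = -1.705000
  f(c_1) = f(-1.705000) = 4.944597
  f(a) × f(c) < 0, new interval: [-3.260000, -1.705000]
Iteration 2:
  c_2 = (-3.260000 + (-1.705000))/2 = -2.482500
  f(c_2) = f(-2.482500) = 1.259252
  f(a) × f(c) < 0, new interval: [-3.260000, -2.482500]

After 2 iteration(s), the approximation is c_2 = -2.482500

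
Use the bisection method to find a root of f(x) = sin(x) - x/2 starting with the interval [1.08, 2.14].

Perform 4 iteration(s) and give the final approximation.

f(x) = sin(x) - x/2
Initial interval: [1.08, 2.14]

Iteration 1:
  c_1 = (1.080000 + 2.140000)/2 = 1.610000
  f(c_1) = f(1.610000) = 0.194232
  f(a) × f(c) ≥ 0, new interval: [1.610000, 2.140000]
Iteration 2:
  c_2 = (1.610000 + 2.140000)/2 = 1.875000
  f(c_2) = f(1.875000) = 0.016586
  f(a) × f(c) ≥ 0, new interval: [1.875000, 2.140000]
Iteration 3:
  c_3 = (1.875000 + 2.140000)/2 = 2.007500
  f(c_3) = f(2.007500) = -0.097599
  f(a) × f(c) < 0, new interval: [1.875000, 2.007500]
Iteration 4:
  c_4 = (1.875000 + 2.007500)/2 = 1.941250
  f(c_4) = f(1.941250) = -0.038462
  f(a) × f(c) < 0, new interval: [1.875000, 1.941250]

After 4 iteration(s), the approximation is c_4 = 1.941250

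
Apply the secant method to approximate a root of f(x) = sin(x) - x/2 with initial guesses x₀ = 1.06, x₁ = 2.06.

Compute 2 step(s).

f(x) = sin(x) - x/2
x₀ = 1.06, x₁ = 2.06

Secant formula: x_{n+1} = x_n - f(x_n)(x_n - x_{n-1})/(f(x_n) - f(x_{n-1}))

Iteration 1:
  f(1.060000) = 0.342355
  f(2.060000) = -0.147293
  x_2 = 2.060000 - (-0.147293)×(2.060000 - 1.060000)/(-0.147293 - 0.342355)
       = 1.759187
Iteration 2:
  f(2.060000) = -0.147293
  f(1.759187) = 0.102714
  x_3 = 1.759187 - 0.102714×(1.759187 - 2.060000)/(0.102714 - (-0.147293))
       = 1.882774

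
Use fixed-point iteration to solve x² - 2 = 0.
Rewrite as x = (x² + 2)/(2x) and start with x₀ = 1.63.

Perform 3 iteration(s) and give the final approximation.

Equation: x² - 2 = 0
Fixed-point form: x = (x² + 2)/(2x)
x₀ = 1.63

x_1 = g(1.630000) = 1.428497
x_2 = g(1.428497) = 1.414285
x_3 = g(1.414285) = 1.414214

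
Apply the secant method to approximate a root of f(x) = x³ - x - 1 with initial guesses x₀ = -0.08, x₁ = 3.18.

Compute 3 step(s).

f(x) = x³ - x - 1
x₀ = -0.08, x₁ = 3.18

Secant formula: x_{n+1} = x_n - f(x_n)(x_n - x_{n-1})/(f(x_n) - f(x_{n-1}))

Iteration 1:
  f(-0.080000) = -0.920512
  f(3.180000) = 27.977432
  x_2 = 3.180000 - 27.977432×(3.180000 - (-0.080000))/(27.977432 - (-0.920512))
       = 0.023844
Iteration 2:
  f(3.180000) = 27.977432
  f(0.023844) = -1.023830
  x_3 = 0.023844 - (-1.023830)×(0.023844 - 3.180000)/(-1.023830 - 27.977432)
       = 0.135265
Iteration 3:
  f(0.023844) = -1.023830
  f(0.135265) = -1.132790
  x_4 = 0.135265 - (-1.132790)×(0.135265 - 0.023844)/(-1.132790 - (-1.023830))
       = -1.023114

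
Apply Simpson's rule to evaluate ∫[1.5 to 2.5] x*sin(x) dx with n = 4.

f(x) = x*sin(x)
a = 1.5, b = 2.5, n = 4
h = (b - a)/n = 0.250000

Simpson's rule: (h/3)[f(x₀) + 4f(x₁) + 2f(x₂) + ... + f(xₙ)]

x_0 = 1.5000, f(x_0) = 1.496242, coefficient = 1
x_1 = 1.7500, f(x_1) = 1.721975, coefficient = 4
x_2 = 2.0000, f(x_2) = 1.818595, coefficient = 2
x_3 = 2.2500, f(x_3) = 1.750665, coefficient = 4
x_4 = 2.5000, f(x_4) = 1.496180, coefficient = 1

I ≈ (0.250000/3) × 20.520173 = 1.710014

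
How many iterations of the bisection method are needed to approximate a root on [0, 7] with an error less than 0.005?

We need (b-a)/2^n ≤ 0.005
(7 - 0)/2^n ≤ 0.005
7/2^n ≤ 0.005
2^n ≥ 1400
n ≥ log₂(1400) = 10.45
n ≥ 11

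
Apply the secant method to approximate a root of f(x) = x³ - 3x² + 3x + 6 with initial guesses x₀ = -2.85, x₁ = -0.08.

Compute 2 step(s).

f(x) = x³ - 3x² + 3x + 6
x₀ = -2.85, x₁ = -0.08

Secant formula: x_{n+1} = x_n - f(x_n)(x_n - x_{n-1})/(f(x_n) - f(x_{n-1}))

Iteration 1:
  f(-2.850000) = -50.066625
  f(-0.080000) = 5.740288
  x_2 = -0.080000 - 5.740288×(-0.080000 - (-2.850000))/(5.740288 - (-50.066625))
       = -0.364922
Iteration 2:
  f(-0.080000) = 5.740288
  f(-0.364922) = 4.457136
  x_3 = -0.364922 - 4.457136×(-0.364922 - (-0.080000))/(4.457136 - 5.740288)
       = -1.354621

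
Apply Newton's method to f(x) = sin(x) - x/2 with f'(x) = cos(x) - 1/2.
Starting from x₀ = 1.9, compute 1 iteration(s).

f(x) = sin(x) - x/2
f'(x) = cos(x) - 1/2
x₀ = 1.9

Newton-Raphson formula: x_{n+1} = x_n - f(x_n)/f'(x_n)

Iteration 1:
  f(1.900000) = -0.003700
  f'(1.900000) = -0.823290
  x_1 = 1.900000 - (-0.003700)/(-0.823290) = 1.895506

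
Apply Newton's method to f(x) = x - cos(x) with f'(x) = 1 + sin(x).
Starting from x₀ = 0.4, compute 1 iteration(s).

f(x) = x - cos(x)
f'(x) = 1 + sin(x)
x₀ = 0.4

Newton-Raphson formula: x_{n+1} = x_n - f(x_n)/f'(x_n)

Iteration 1:
  f(0.400000) = -0.521061
  f'(0.400000) = 1.389418
  x_1 = 0.400000 - (-0.521061)/1.389418 = 0.775021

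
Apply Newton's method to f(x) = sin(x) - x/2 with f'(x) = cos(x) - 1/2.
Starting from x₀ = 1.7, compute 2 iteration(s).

f(x) = sin(x) - x/2
f'(x) = cos(x) - 1/2
x₀ = 1.7

Newton-Raphson formula: x_{n+1} = x_n - f(x_n)/f'(x_n)

Iteration 1:
  f(1.700000) = 0.141665
  f'(1.700000) = -0.628844
  x_1 = 1.700000 - 0.141665/(-0.628844) = 1.925278
Iteration 2:
  f(1.925278) = -0.024812
  f'(1.925278) = -0.847104
  x_2 = 1.925278 - (-0.024812)/(-0.847104) = 1.895987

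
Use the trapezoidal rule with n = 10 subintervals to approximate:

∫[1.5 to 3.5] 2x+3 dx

f(x) = 2x+3
a = 1.5, b = 3.5, n = 10
h = (b - a)/n = 0.200000

Trapezoidal rule: (h/2)[f(x₀) + 2f(x₁) + 2f(x₂) + ... + f(xₙ)]

x_0 = 1.5000, f(x_0) = 6.000000, coefficient = 1
x_1 = 1.7000, f(x_1) = 6.400000, coefficient = 2
x_2 = 1.9000, f(x_2) = 6.800000, coefficient = 2
x_3 = 2.1000, f(x_3) = 7.200000, coefficient = 2
x_4 = 2.3000, f(x_4) = 7.600000, coefficient = 2
x_5 = 2.5000, f(x_5) = 8.000000, coefficient = 2
x_6 = 2.7000, f(x_6) = 8.400000, coefficient = 2
x_7 = 2.9000, f(x_7) = 8.800000, coefficient = 2
x_8 = 3.1000, f(x_8) = 9.200000, coefficient = 2
x_9 = 3.3000, f(x_9) = 9.600000, coefficient = 2
x_10 = 3.5000, f(x_10) = 10.000000, coefficient = 1

I ≈ (0.200000/2) × 160.000000 = 16.000000
Exact value: 16.000000
Error: 0.000000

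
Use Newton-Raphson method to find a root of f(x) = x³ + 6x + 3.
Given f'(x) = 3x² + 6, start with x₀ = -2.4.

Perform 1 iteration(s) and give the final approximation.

f(x) = x³ + 6x + 3
f'(x) = 3x² + 6
x₀ = -2.4

Newton-Raphson formula: x_{n+1} = x_n - f(x_n)/f'(x_n)

Iteration 1:
  f(-2.400000) = -25.224000
  f'(-2.400000) = 23.280000
  x_1 = -2.400000 - (-25.224000)/23.280000 = -1.316495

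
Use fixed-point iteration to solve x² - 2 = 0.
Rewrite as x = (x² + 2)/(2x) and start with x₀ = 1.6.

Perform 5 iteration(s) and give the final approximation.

Equation: x² - 2 = 0
Fixed-point form: x = (x² + 2)/(2x)
x₀ = 1.6

x_1 = g(1.600000) = 1.425000
x_2 = g(1.425000) = 1.414254
x_3 = g(1.414254) = 1.414214
x_4 = g(1.414214) = 1.414214
x_5 = g(1.414214) = 1.414214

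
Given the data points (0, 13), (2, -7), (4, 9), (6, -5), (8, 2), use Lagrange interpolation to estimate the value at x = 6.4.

Lagrange interpolation formula:
P(x) = Σ yᵢ × Lᵢ(x)
where Lᵢ(x) = Π_{j≠i} (x - xⱼ)/(xᵢ - xⱼ)

L_0(6.4) = (6.4 - 2)/(0 - 2) × (6.4 - 4)/(0 - 4) × (6.4 - 6)/(0 - 6) × (6.4 - 8)/(0 - 8) = -0.017600
L_1(6.4) = (6.4 - 0)/(2 - 0) × (6.4 - 4)/(2 - 4) × (6.4 - 6)/(2 - 6) × (6.4 - 8)/(2 - 8) = 0.102400
L_2(6.4) = (6.4 - 0)/(4 - 0) × (6.4 - 2)/(4 - 2) × (6.4 - 6)/(4 - 6) × (6.4 - 8)/(4 - 8) = -0.281600
L_3(6.4) = (6.4 - 0)/(6 - 0) × (6.4 - 2)/(6 - 2) × (6.4 - 4)/(6 - 4) × (6.4 - 8)/(6 - 8) = 1.126400
L_4(6.4) = (6.4 - 0)/(8 - 0) × (6.4 - 2)/(8 - 2) × (6.4 - 4)/(8 - 4) × (6.4 - 6)/(8 - 6) = 0.070400

P(6.4) = 13×L_0(6.4) + (-7)×L_1(6.4) + 9×L_2(6.4) + (-5)×L_3(6.4) + 2×L_4(6.4)
P(6.4) = -8.971200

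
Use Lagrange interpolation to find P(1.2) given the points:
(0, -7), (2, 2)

Lagrange interpolation formula:
P(x) = Σ yᵢ × Lᵢ(x)
where Lᵢ(x) = Π_{j≠i} (x - xⱼ)/(xᵢ - xⱼ)

L_0(1.2) = (1.2 - 2)/(0 - 2) = 0.400000
L_1(1.2) = (1.2 - 0)/(2 - 0) = 0.600000

P(1.2) = (-7)×L_0(1.2) + 2×L_1(1.2)
P(1.2) = -1.600000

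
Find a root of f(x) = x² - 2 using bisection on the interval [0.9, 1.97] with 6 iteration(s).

f(x) = x² - 2
Initial interval: [0.9, 1.97]

Iteration 1:
  c_1 = (0.900000 + 1.970000)/2 = 1.435000
  f(c_1) = f(1.435000) = 0.059225
  f(a) × f(c) < 0, new interval: [0.900000, 1.435000]
Iteration 2:
  c_2 = (0.900000 + 1.435000)/2 = 1.167500
  f(c_2) = f(1.167500) = -0.636944
  f(a) × f(c) ≥ 0, new interval: [1.167500, 1.435000]
Iteration 3:
  c_3 = (1.167500 + 1.435000)/2 = 1.301250
  f(c_3) = f(1.301250) = -0.306748
  f(a) × f(c) ≥ 0, new interval: [1.301250, 1.435000]
Iteration 4:
  c_4 = (1.301250 + 1.435000)/2 = 1.368125
  f(c_4) = f(1.368125) = -0.128234
  f(a) × f(c) ≥ 0, new interval: [1.368125, 1.435000]
Iteration 5:
  c_5 = (1.368125 + 1.435000)/2 = 1.401563
  f(c_5) = f(1.401563) = -0.035623
  f(a) × f(c) ≥ 0, new interval: [1.401563, 1.435000]
Iteration 6:
  c_6 = (1.401563 + 1.435000)/2 = 1.418281
  f(c_6) = f(1.418281) = 0.011522
  f(a) × f(c) < 0, new interval: [1.401563, 1.418281]

After 6 iteration(s), the approximation is c_6 = 1.418281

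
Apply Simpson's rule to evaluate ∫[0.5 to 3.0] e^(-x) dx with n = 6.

f(x) = e^(-x)
a = 0.5, b = 3.0, n = 6
h = (b - a)/n = 0.416667

Simpson's rule: (h/3)[f(x₀) + 4f(x₁) + 2f(x₂) + ... + f(xₙ)]

x_0 = 0.5000, f(x_0) = 0.606531, coefficient = 1
x_1 = 0.9167, f(x_1) = 0.399850, coefficient = 4
x_2 = 1.3333, f(x_2) = 0.263597, coefficient = 2
x_3 = 1.7500, f(x_3) = 0.173774, coefficient = 4
x_4 = 2.1667, f(x_4) = 0.114559, coefficient = 2
x_5 = 2.5833, f(x_5) = 0.075522, coefficient = 4
x_6 = 3.0000, f(x_6) = 0.049787, coefficient = 1

I ≈ (0.416667/3) × 4.009211 = 0.556835
Exact value: 0.556744
Error: 0.000091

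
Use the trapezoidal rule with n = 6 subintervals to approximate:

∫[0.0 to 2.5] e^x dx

f(x) = e^x
a = 0.0, b = 2.5, n = 6
h = (b - a)/n = 0.416667

Trapezoidal rule: (h/2)[f(x₀) + 2f(x₁) + 2f(x₂) + ... + f(xₙ)]

x_0 = 0.0000, f(x_0) = 1.000000, coefficient = 1
x_1 = 0.4167, f(x_1) = 1.516897, coefficient = 2
x_2 = 0.8333, f(x_2) = 2.300976, coefficient = 2
x_3 = 1.2500, f(x_3) = 3.490343, coefficient = 2
x_4 = 1.6667, f(x_4) = 5.294490, coefficient = 2
x_5 = 2.0833, f(x_5) = 8.031195, coefficient = 2
x_6 = 2.5000, f(x_6) = 12.182494, coefficient = 1

I ≈ (0.416667/2) × 54.450295 = 11.343812
Exact value: 11.182494
Error: 0.161318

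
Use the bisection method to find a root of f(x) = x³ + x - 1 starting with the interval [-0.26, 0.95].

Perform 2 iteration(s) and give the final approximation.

f(x) = x³ + x - 1
Initial interval: [-0.26, 0.95]

Iteration 1:
  c_1 = (-0.260000 + 0.950000)/2 = 0.345000
  f(c_1) = f(0.345000) = -0.613936
  f(a) × f(c) ≥ 0, new interval: [0.345000, 0.950000]
Iteration 2:
  c_2 = (0.345000 + 0.950000)/2 = 0.647500
  f(c_2) = f(0.647500) = -0.081032
  f(a) × f(c) ≥ 0, new interval: [0.647500, 0.950000]

After 2 iteration(s), the approximation is c_2 = 0.647500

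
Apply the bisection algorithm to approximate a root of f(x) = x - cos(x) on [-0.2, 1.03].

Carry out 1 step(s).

f(x) = x - cos(x)
Initial interval: [-0.2, 1.03]

Iteration 1:
  c_1 = (-0.200000 + 1.030000)/2 = 0.415000
  f(c_1) = f(0.415000) = -0.500116
  f(a) × f(c) ≥ 0, new interval: [0.415000, 1.030000]

After 1 iteration(s), the approximation is c_1 = 0.415000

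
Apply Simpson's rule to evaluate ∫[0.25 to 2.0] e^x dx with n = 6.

f(x) = e^x
a = 0.25, b = 2.0, n = 6
h = (b - a)/n = 0.291667

Simpson's rule: (h/3)[f(x₀) + 4f(x₁) + 2f(x₂) + ... + f(xₙ)]

x_0 = 0.2500, f(x_0) = 1.284025, coefficient = 1
x_1 = 0.5417, f(x_1) = 1.718869, coefficient = 4
x_2 = 0.8333, f(x_2) = 2.300976, coefficient = 2
x_3 = 1.1250, f(x_3) = 3.080217, coefficient = 4
x_4 = 1.4167, f(x_4) = 4.123353, coefficient = 2
x_5 = 1.7083, f(x_5) = 5.519754, coefficient = 4
x_6 = 2.0000, f(x_6) = 7.389056, coefficient = 1

I ≈ (0.291667/3) × 62.797101 = 6.105274
Exact value: 6.105031
Error: 0.000243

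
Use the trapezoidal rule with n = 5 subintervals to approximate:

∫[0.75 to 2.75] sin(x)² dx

f(x) = sin(x)²
a = 0.75, b = 2.75, n = 5
h = (b - a)/n = 0.400000

Trapezoidal rule: (h/2)[f(x₀) + 2f(x₁) + 2f(x₂) + ... + f(xₙ)]

x_0 = 0.7500, f(x_0) = 0.464631, coefficient = 1
x_1 = 1.1500, f(x_1) = 0.833138, coefficient = 2
x_2 = 1.5500, f(x_2) = 0.999568, coefficient = 2
x_3 = 1.9500, f(x_3) = 0.862966, coefficient = 2
x_4 = 2.3500, f(x_4) = 0.506194, coefficient = 2
x_5 = 2.7500, f(x_5) = 0.145665, coefficient = 1

I ≈ (0.400000/2) × 7.014029 = 1.402806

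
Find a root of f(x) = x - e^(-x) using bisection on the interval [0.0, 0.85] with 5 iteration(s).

f(x) = x - e^(-x)
Initial interval: [0.0, 0.85]

Iteration 1:
  c_1 = (0.000000 + 0.850000)/2 = 0.425000
  f(c_1) = f(0.425000) = -0.228770
  f(a) × f(c) ≥ 0, new interval: [0.425000, 0.850000]
Iteration 2:
  c_2 = (0.425000 + 0.850000)/2 = 0.637500
  f(c_2) = f(0.637500) = 0.108888
  f(a) × f(c) < 0, new interval: [0.425000, 0.637500]
Iteration 3:
  c_3 = (0.425000 + 0.637500)/2 = 0.531250
  f(c_3) = f(0.531250) = -0.056620
  f(a) × f(c) ≥ 0, new interval: [0.531250, 0.637500]
Iteration 4:
  c_4 = (0.531250 + 0.637500)/2 = 0.584375
  f(c_4) = f(0.584375) = 0.026921
  f(a) × f(c) < 0, new interval: [0.531250, 0.584375]
Iteration 5:
  c_5 = (0.531250 + 0.584375)/2 = 0.557813
  f(c_5) = f(0.557813) = -0.014647
  f(a) × f(c) ≥ 0, new interval: [0.557813, 0.584375]

After 5 iteration(s), the approximation is c_5 = 0.557813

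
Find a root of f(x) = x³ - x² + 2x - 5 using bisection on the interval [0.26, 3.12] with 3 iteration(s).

f(x) = x³ - x² + 2x - 5
Initial interval: [0.26, 3.12]

Iteration 1:
  c_1 = (0.260000 + 3.120000)/2 = 1.690000
  f(c_1) = f(1.690000) = 0.350709
  f(a) × f(c) < 0, new interval: [0.260000, 1.690000]
Iteration 2:
  c_2 = (0.260000 + 1.690000)/2 = 0.975000
  f(c_2) = f(0.975000) = -3.073766
  f(a) × f(c) ≥ 0, new interval: [0.975000, 1.690000]
Iteration 3:
  c_3 = (0.975000 + 1.690000)/2 = 1.332500
  f(c_3) = f(1.332500) = -1.744628
  f(a) × f(c) ≥ 0, new interval: [1.332500, 1.690000]

After 3 iteration(s), the approximation is c_3 = 1.332500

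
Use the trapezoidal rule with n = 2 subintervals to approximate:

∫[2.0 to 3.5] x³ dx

f(x) = x³
a = 2.0, b = 3.5, n = 2
h = (b - a)/n = 0.750000

Trapezoidal rule: (h/2)[f(x₀) + 2f(x₁) + 2f(x₂) + ... + f(xₙ)]

x_0 = 2.0000, f(x_0) = 8.000000, coefficient = 1
x_1 = 2.7500, f(x_1) = 20.796875, coefficient = 2
x_2 = 3.5000, f(x_2) = 42.875000, coefficient = 1

I ≈ (0.750000/2) × 92.468750 = 34.675781
Exact value: 33.515625
Error: 1.160156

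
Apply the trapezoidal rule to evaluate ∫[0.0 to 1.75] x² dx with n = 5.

f(x) = x²
a = 0.0, b = 1.75, n = 5
h = (b - a)/n = 0.350000

Trapezoidal rule: (h/2)[f(x₀) + 2f(x₁) + 2f(x₂) + ... + f(xₙ)]

x_0 = 0.0000, f(x_0) = 0.000000, coefficient = 1
x_1 = 0.3500, f(x_1) = 0.122500, coefficient = 2
x_2 = 0.7000, f(x_2) = 0.490000, coefficient = 2
x_3 = 1.0500, f(x_3) = 1.102500, coefficient = 2
x_4 = 1.4000, f(x_4) = 1.960000, coefficient = 2
x_5 = 1.7500, f(x_5) = 3.062500, coefficient = 1

I ≈ (0.350000/2) × 10.412500 = 1.822187
Exact value: 1.786458
Error: 0.035729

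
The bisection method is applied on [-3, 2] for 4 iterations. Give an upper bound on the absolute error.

Bisection error bound: |error| ≤ (b-a)/2^n
|error| ≤ (2 - (-3))/2^4 = 5/2^4
|error| ≤ 0.3125000000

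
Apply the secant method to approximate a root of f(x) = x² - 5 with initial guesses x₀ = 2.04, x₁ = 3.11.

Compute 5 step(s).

f(x) = x² - 5
x₀ = 2.04, x₁ = 3.11

Secant formula: x_{n+1} = x_n - f(x_n)(x_n - x_{n-1})/(f(x_n) - f(x_{n-1}))

Iteration 1:
  f(2.040000) = -0.838400
  f(3.110000) = 4.672100
  x_2 = 3.110000 - 4.672100×(3.110000 - 2.040000)/(4.672100 - (-0.838400))
       = 2.202796
Iteration 2:
  f(3.110000) = 4.672100
  f(2.202796) = -0.147689
  x_3 = 2.202796 - (-0.147689)×(2.202796 - 3.110000)/(-0.147689 - 4.672100)
       = 2.230595
Iteration 3:
  f(2.202796) = -0.147689
  f(2.230595) = -0.024446
  x_4 = 2.230595 - (-0.024446)×(2.230595 - 2.202796)/(-0.024446 - (-0.147689))
       = 2.236109
Iteration 4:
  f(2.230595) = -0.024446
  f(2.236109) = 0.000184
  x_5 = 2.236109 - 0.000184×(2.236109 - 2.230595)/(0.000184 - (-0.024446))
       = 2.236068
Iteration 5:
  f(2.236109) = 0.000184
  f(2.236068) = 0.000000
  x_6 = 2.236068 - 0.000000×(2.236068 - 2.236109)/(0.000000 - 0.000184)
       = 2.236068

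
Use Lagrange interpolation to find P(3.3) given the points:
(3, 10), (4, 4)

Lagrange interpolation formula:
P(x) = Σ yᵢ × Lᵢ(x)
where Lᵢ(x) = Π_{j≠i} (x - xⱼ)/(xᵢ - xⱼ)

L_0(3.3) = (3.3 - 4)/(3 - 4) = 0.700000
L_1(3.3) = (3.3 - 3)/(4 - 3) = 0.300000

P(3.3) = 10×L_0(3.3) + 4×L_1(3.3)
P(3.3) = 8.200000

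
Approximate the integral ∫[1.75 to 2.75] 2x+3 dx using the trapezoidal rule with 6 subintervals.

f(x) = 2x+3
a = 1.75, b = 2.75, n = 6
h = (b - a)/n = 0.166667

Trapezoidal rule: (h/2)[f(x₀) + 2f(x₁) + 2f(x₂) + ... + f(xₙ)]

x_0 = 1.7500, f(x_0) = 6.500000, coefficient = 1
x_1 = 1.9167, f(x_1) = 6.833333, coefficient = 2
x_2 = 2.0833, f(x_2) = 7.166667, coefficient = 2
x_3 = 2.2500, f(x_3) = 7.500000, coefficient = 2
x_4 = 2.4167, f(x_4) = 7.833333, coefficient = 2
x_5 = 2.5833, f(x_5) = 8.166667, coefficient = 2
x_6 = 2.7500, f(x_6) = 8.500000, coefficient = 1

I ≈ (0.166667/2) × 90.000000 = 7.500000
Exact value: 7.500000
Error: 0.000000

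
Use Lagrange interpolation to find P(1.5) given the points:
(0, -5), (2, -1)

Lagrange interpolation formula:
P(x) = Σ yᵢ × Lᵢ(x)
where Lᵢ(x) = Π_{j≠i} (x - xⱼ)/(xᵢ - xⱼ)

L_0(1.5) = (1.5 - 2)/(0 - 2) = 0.250000
L_1(1.5) = (1.5 - 0)/(2 - 0) = 0.750000

P(1.5) = (-5)×L_0(1.5) + (-1)×L_1(1.5)
P(1.5) = -2.000000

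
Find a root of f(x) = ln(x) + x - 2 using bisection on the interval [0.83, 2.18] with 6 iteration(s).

f(x) = ln(x) + x - 2
Initial interval: [0.83, 2.18]

Iteration 1:
  c_1 = (0.830000 + 2.180000)/2 = 1.505000
  f(c_1) = f(1.505000) = -0.086207
  f(a) × f(c) ≥ 0, new interval: [1.505000, 2.180000]
Iteration 2:
  c_2 = (1.505000 + 2.180000)/2 = 1.842500
  f(c_2) = f(1.842500) = 0.453623
  f(a) × f(c) < 0, new interval: [1.505000, 1.842500]
Iteration 3:
  c_3 = (1.505000 + 1.842500)/2 = 1.673750
  f(c_3) = f(1.673750) = 0.188817
  f(a) × f(c) < 0, new interval: [1.505000, 1.673750]
Iteration 4:
  c_4 = (1.505000 + 1.673750)/2 = 1.589375
  f(c_4) = f(1.589375) = 0.052716
  f(a) × f(c) < 0, new interval: [1.505000, 1.589375]
Iteration 5:
  c_5 = (1.505000 + 1.589375)/2 = 1.547188
  f(c_5) = f(1.547188) = -0.016374
  f(a) × f(c) ≥ 0, new interval: [1.547188, 1.589375]
Iteration 6:
  c_6 = (1.547188 + 1.589375)/2 = 1.568281
  f(c_6) = f(1.568281) = 0.018262
  f(a) × f(c) < 0, new interval: [1.547188, 1.568281]

After 6 iteration(s), the approximation is c_6 = 1.568281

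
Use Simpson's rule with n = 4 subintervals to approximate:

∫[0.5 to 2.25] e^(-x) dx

f(x) = e^(-x)
a = 0.5, b = 2.25, n = 4
h = (b - a)/n = 0.437500

Simpson's rule: (h/3)[f(x₀) + 4f(x₁) + 2f(x₂) + ... + f(xₙ)]

x_0 = 0.5000, f(x_0) = 0.606531, coefficient = 1
x_1 = 0.9375, f(x_1) = 0.391606, coefficient = 4
x_2 = 1.3750, f(x_2) = 0.252840, coefficient = 2
x_3 = 1.8125, f(x_3) = 0.163246, coefficient = 4
x_4 = 2.2500, f(x_4) = 0.105399, coefficient = 1

I ≈ (0.437500/3) × 3.437014 = 0.501231
Exact value: 0.501131
Error: 0.000100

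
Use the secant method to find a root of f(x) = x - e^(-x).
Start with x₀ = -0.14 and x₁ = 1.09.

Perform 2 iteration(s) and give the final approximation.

f(x) = x - e^(-x)
x₀ = -0.14, x₁ = 1.09

Secant formula: x_{n+1} = x_n - f(x_n)(x_n - x_{n-1})/(f(x_n) - f(x_{n-1}))

Iteration 1:
  f(-0.140000) = -1.290274
  f(1.090000) = 0.753784
  x_2 = 1.090000 - 0.753784×(1.090000 - (-0.140000))/(0.753784 - (-1.290274))
       = 0.636415
Iteration 2:
  f(1.090000) = 0.753784
  f(0.636415) = 0.107229
  x_3 = 0.636415 - 0.107229×(0.636415 - 1.090000)/(0.107229 - 0.753784)
       = 0.561190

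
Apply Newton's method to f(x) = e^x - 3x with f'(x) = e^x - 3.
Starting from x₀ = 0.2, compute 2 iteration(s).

f(x) = e^x - 3x
f'(x) = e^x - 3
x₀ = 0.2

Newton-Raphson formula: x_{n+1} = x_n - f(x_n)/f'(x_n)

Iteration 1:
  f(0.200000) = 0.621403
  f'(0.200000) = -1.778597
  x_1 = 0.200000 - 0.621403/(-1.778597) = 0.549378
Iteration 2:
  f(0.549378) = 0.084041
  f'(0.549378) = -1.267825
  x_2 = 0.549378 - 0.084041/(-1.267825) = 0.615666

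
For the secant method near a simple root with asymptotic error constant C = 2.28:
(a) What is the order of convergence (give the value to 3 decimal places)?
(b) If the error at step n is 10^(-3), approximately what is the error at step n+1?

(a) Secant method has superlinear convergence with order φ = (1+√5)/2 ≈ 1.618.
    This means |e_{n+1}| ≈ C|e_n|^1.618.

(b) With |e_n| = 10^(-3) and C = 2.28:
    |e_{n+1}| ≈ 2.28 × (10^(-3))^1.618 = 2.28 × 10^(-4.85)

(a) ≈ 1.618 (golden ratio); (b) |e_{n+1}| ≈ 3.190e-05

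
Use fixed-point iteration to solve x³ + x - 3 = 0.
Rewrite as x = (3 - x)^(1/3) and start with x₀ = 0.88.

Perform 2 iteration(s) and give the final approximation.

Equation: x³ + x - 3 = 0
Fixed-point form: x = (3 - x)^(1/3)
x₀ = 0.88

x_1 = g(0.880000) = 1.284632
x_2 = g(1.284632) = 1.197069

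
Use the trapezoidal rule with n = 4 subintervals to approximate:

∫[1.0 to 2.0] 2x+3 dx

f(x) = 2x+3
a = 1.0, b = 2.0, n = 4
h = (b - a)/n = 0.250000

Trapezoidal rule: (h/2)[f(x₀) + 2f(x₁) + 2f(x₂) + ... + f(xₙ)]

x_0 = 1.0000, f(x_0) = 5.000000, coefficient = 1
x_1 = 1.2500, f(x_1) = 5.500000, coefficient = 2
x_2 = 1.5000, f(x_2) = 6.000000, coefficient = 2
x_3 = 1.7500, f(x_3) = 6.500000, coefficient = 2
x_4 = 2.0000, f(x_4) = 7.000000, coefficient = 1

I ≈ (0.250000/2) × 48.000000 = 6.000000
Exact value: 6.000000
Error: 0.000000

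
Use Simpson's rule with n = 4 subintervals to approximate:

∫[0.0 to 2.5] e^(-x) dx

f(x) = e^(-x)
a = 0.0, b = 2.5, n = 4
h = (b - a)/n = 0.625000

Simpson's rule: (h/3)[f(x₀) + 4f(x₁) + 2f(x₂) + ... + f(xₙ)]

x_0 = 0.0000, f(x_0) = 1.000000, coefficient = 1
x_1 = 0.6250, f(x_1) = 0.535261, coefficient = 4
x_2 = 1.2500, f(x_2) = 0.286505, coefficient = 2
x_3 = 1.8750, f(x_3) = 0.153355, coefficient = 4
x_4 = 2.5000, f(x_4) = 0.082085, coefficient = 1

I ≈ (0.625000/3) × 4.409560 = 0.918658
Exact value: 0.917915
Error: 0.000743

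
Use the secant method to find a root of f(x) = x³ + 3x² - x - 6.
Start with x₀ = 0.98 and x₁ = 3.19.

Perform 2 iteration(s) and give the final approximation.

f(x) = x³ + 3x² - x - 6
x₀ = 0.98, x₁ = 3.19

Secant formula: x_{n+1} = x_n - f(x_n)(x_n - x_{n-1})/(f(x_n) - f(x_{n-1}))

Iteration 1:
  f(0.980000) = -3.157608
  f(3.190000) = 53.800059
  x_2 = 3.190000 - 53.800059×(3.190000 - 0.980000)/(53.800059 - (-3.157608))
       = 1.102518
Iteration 2:
  f(3.190000) = 53.800059
  f(1.102518) = -2.115723
  x_3 = 1.102518 - (-2.115723)×(1.102518 - 3.190000)/(-2.115723 - 53.800059)
       = 1.181503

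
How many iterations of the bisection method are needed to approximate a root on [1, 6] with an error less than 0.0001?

We need (b-a)/2^n ≤ 0.0001
(6 - 1)/2^n ≤ 0.0001
5/2^n ≤ 0.0001
2^n ≥ 50000
n ≥ log₂(50000) = 15.61
n ≥ 16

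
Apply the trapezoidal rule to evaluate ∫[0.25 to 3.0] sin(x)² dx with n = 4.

f(x) = sin(x)²
a = 0.25, b = 3.0, n = 4
h = (b - a)/n = 0.687500

Trapezoidal rule: (h/2)[f(x₀) + 2f(x₁) + 2f(x₂) + ... + f(xₙ)]

x_0 = 0.2500, f(x_0) = 0.061209, coefficient = 1
x_1 = 0.9375, f(x_1) = 0.649767, coefficient = 2
x_2 = 1.6250, f(x_2) = 0.997065, coefficient = 2
x_3 = 2.3125, f(x_3) = 0.543639, coefficient = 2
x_4 = 3.0000, f(x_4) = 0.019915, coefficient = 1

I ≈ (0.687500/2) × 4.462065 = 1.533835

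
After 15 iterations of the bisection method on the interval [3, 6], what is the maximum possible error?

Bisection error bound: |error| ≤ (b-a)/2^n
|error| ≤ (6 - 3)/2^15 = 3/2^15
|error| ≤ 0.0000915527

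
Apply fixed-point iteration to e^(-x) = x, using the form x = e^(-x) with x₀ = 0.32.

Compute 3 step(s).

Equation: e^(-x) = x
Fixed-point form: x = e^(-x)
x₀ = 0.32

x_1 = g(0.320000) = 0.726149
x_2 = g(0.726149) = 0.483768
x_3 = g(0.483768) = 0.616456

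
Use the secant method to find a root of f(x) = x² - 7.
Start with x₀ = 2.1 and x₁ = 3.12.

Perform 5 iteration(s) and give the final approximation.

f(x) = x² - 7
x₀ = 2.1, x₁ = 3.12

Secant formula: x_{n+1} = x_n - f(x_n)(x_n - x_{n-1})/(f(x_n) - f(x_{n-1}))

Iteration 1:
  f(2.100000) = -2.590000
  f(3.120000) = 2.734400
  x_2 = 3.120000 - 2.734400×(3.120000 - 2.100000)/(2.734400 - (-2.590000))
       = 2.596169
Iteration 2:
  f(3.120000) = 2.734400
  f(2.596169) = -0.259909
  x_3 = 2.596169 - (-0.259909)×(2.596169 - 3.120000)/(-0.259909 - 2.734400)
       = 2.641638
Iteration 3:
  f(2.596169) = -0.259909
  f(2.641638) = -0.021751
  x_4 = 2.641638 - (-0.021751)×(2.641638 - 2.596169)/(-0.021751 - (-0.259909))
       = 2.645790
Iteration 4:
  f(2.641638) = -0.021751
  f(2.645790) = 0.000206
  x_5 = 2.645790 - 0.000206×(2.645790 - 2.641638)/(0.000206 - (-0.021751))
       = 2.645751
Iteration 5:
  f(2.645790) = 0.000206
  f(2.645751) = 0.000000
  x_6 = 2.645751 - 0.000000×(2.645751 - 2.645790)/(0.000000 - 0.000206)
       = 2.645751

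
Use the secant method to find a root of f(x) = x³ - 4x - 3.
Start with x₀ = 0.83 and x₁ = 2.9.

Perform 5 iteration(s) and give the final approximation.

f(x) = x³ - 4x - 3
x₀ = 0.83, x₁ = 2.9

Secant formula: x_{n+1} = x_n - f(x_n)(x_n - x_{n-1})/(f(x_n) - f(x_{n-1}))

Iteration 1:
  f(0.830000) = -5.748213
  f(2.900000) = 9.789000
  x_2 = 2.900000 - 9.789000×(2.900000 - 0.830000)/(9.789000 - (-5.748213))
       = 1.595826
Iteration 2:
  f(2.900000) = 9.789000
  f(1.595826) = -5.319277
  x_3 = 1.595826 - (-5.319277)×(1.595826 - 2.900000)/(-5.319277 - 9.789000)
       = 2.054996
Iteration 3:
  f(1.595826) = -5.319277
  f(2.054996) = -2.541721
  x_4 = 2.054996 - (-2.541721)×(2.054996 - 1.595826)/(-2.541721 - (-5.319277))
       = 2.475179
Iteration 4:
  f(2.054996) = -2.541721
  f(2.475179) = 2.263489
  x_5 = 2.475179 - 2.263489×(2.475179 - 2.054996)/(2.263489 - (-2.541721))
       = 2.277252
Iteration 5:
  f(2.475179) = 2.263489
  f(2.277252) = -0.299462
  x_6 = 2.277252 - (-0.299462)×(2.277252 - 2.475179)/(-0.299462 - 2.263489)
       = 2.300378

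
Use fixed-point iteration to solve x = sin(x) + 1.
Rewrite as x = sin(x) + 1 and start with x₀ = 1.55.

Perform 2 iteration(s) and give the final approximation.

Equation: x = sin(x) + 1
Fixed-point form: x = sin(x) + 1
x₀ = 1.55

x_1 = g(1.550000) = 1.999784
x_2 = g(1.999784) = 1.909387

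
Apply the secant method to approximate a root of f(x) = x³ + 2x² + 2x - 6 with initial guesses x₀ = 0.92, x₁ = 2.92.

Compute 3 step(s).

f(x) = x³ + 2x² + 2x - 6
x₀ = 0.92, x₁ = 2.92

Secant formula: x_{n+1} = x_n - f(x_n)(x_n - x_{n-1})/(f(x_n) - f(x_{n-1}))

Iteration 1:
  f(0.920000) = -1.688512
  f(2.920000) = 41.789888
  x_2 = 2.920000 - 41.789888×(2.920000 - 0.920000)/(41.789888 - (-1.688512))
       = 0.997671
Iteration 2:
  f(2.920000) = 41.789888
  f(0.997671) = -1.020931
  x_3 = 0.997671 - (-1.020931)×(0.997671 - 2.920000)/(-1.020931 - 41.789888)
       = 1.043514
Iteration 3:
  f(0.997671) = -1.020931
  f(1.043514) = -0.598824
  x_4 = 1.043514 - (-0.598824)×(1.043514 - 0.997671)/(-0.598824 - (-1.020931))
       = 1.108549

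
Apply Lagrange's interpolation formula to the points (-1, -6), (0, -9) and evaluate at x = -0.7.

Lagrange interpolation formula:
P(x) = Σ yᵢ × Lᵢ(x)
where Lᵢ(x) = Π_{j≠i} (x - xⱼ)/(xᵢ - xⱼ)

L_0(-0.7) = (-0.7 - 0)/(-1 - 0) = 0.700000
L_1(-0.7) = (-0.7 - (-1))/(0 - (-1)) = 0.300000

P(-0.7) = (-6)×L_0(-0.7) + (-9)×L_1(-0.7)
P(-0.7) = -6.900000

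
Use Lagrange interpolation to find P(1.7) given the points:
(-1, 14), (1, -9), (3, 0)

Lagrange interpolation formula:
P(x) = Σ yᵢ × Lᵢ(x)
where Lᵢ(x) = Π_{j≠i} (x - xⱼ)/(xᵢ - xⱼ)

L_0(1.7) = (1.7 - 1)/(-1 - 1) × (1.7 - 3)/(-1 - 3) = -0.113750
L_1(1.7) = (1.7 - (-1))/(1 - (-1)) × (1.7 - 3)/(1 - 3) = 0.877500
L_2(1.7) = (1.7 - (-1))/(3 - (-1)) × (1.7 - 1)/(3 - 1) = 0.236250

P(1.7) = 14×L_0(1.7) + (-9)×L_1(1.7) + 0×L_2(1.7)
P(1.7) = -9.490000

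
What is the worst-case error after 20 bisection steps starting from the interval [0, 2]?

Bisection error bound: |error| ≤ (b-a)/2^n
|error| ≤ (2 - 0)/2^20 = 2/2^20
|error| ≤ 0.0000019073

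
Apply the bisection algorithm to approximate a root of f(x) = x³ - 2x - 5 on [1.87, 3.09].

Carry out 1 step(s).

f(x) = x³ - 2x - 5
Initial interval: [1.87, 3.09]

Iteration 1:
  c_1 = (1.870000 + 3.090000)/2 = 2.480000
  f(c_1) = f(2.480000) = 5.292992
  f(a) × f(c) < 0, new interval: [1.870000, 2.480000]

After 1 iteration(s), the approximation is c_1 = 2.480000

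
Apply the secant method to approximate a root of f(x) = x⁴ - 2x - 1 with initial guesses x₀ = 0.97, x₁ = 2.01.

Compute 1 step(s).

f(x) = x⁴ - 2x - 1
x₀ = 0.97, x₁ = 2.01

Secant formula: x_{n+1} = x_n - f(x_n)(x_n - x_{n-1})/(f(x_n) - f(x_{n-1}))

Iteration 1:
  f(0.970000) = -2.054707
  f(2.010000) = 11.302408
  x_2 = 2.010000 - 11.302408×(2.010000 - 0.970000)/(11.302408 - (-2.054707))
       = 1.129982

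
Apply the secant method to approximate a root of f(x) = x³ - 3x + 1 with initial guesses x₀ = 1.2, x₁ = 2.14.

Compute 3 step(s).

f(x) = x³ - 3x + 1
x₀ = 1.2, x₁ = 2.14

Secant formula: x_{n+1} = x_n - f(x_n)(x_n - x_{n-1})/(f(x_n) - f(x_{n-1}))

Iteration 1:
  f(1.200000) = -0.872000
  f(2.140000) = 4.380344
  x_2 = 2.140000 - 4.380344×(2.140000 - 1.200000)/(4.380344 - (-0.872000))
       = 1.356060
Iteration 2:
  f(2.140000) = 4.380344
  f(1.356060) = -0.574523
  x_3 = 1.356060 - (-0.574523)×(1.356060 - 2.140000)/(-0.574523 - 4.380344)
       = 1.446959
Iteration 3:
  f(1.356060) = -0.574523
  f(1.446959) = -0.311394
  x_4 = 1.446959 - (-0.311394)×(1.446959 - 1.356060)/(-0.311394 - (-0.574523))
       = 1.554531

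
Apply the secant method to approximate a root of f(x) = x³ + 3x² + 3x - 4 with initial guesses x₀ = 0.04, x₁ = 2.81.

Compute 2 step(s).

f(x) = x³ + 3x² + 3x - 4
x₀ = 0.04, x₁ = 2.81

Secant formula: x_{n+1} = x_n - f(x_n)(x_n - x_{n-1})/(f(x_n) - f(x_{n-1}))

Iteration 1:
  f(0.040000) = -3.875136
  f(2.810000) = 50.306341
  x_2 = 2.810000 - 50.306341×(2.810000 - 0.040000)/(50.306341 - (-3.875136))
       = 0.238114
Iteration 2:
  f(2.810000) = 50.306341
  f(0.238114) = -3.102061
  x_3 = 0.238114 - (-3.102061)×(0.238114 - 2.810000)/(-3.102061 - 50.306341)
       = 0.387494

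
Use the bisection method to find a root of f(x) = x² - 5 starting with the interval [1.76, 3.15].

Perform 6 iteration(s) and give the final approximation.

f(x) = x² - 5
Initial interval: [1.76, 3.15]

Iteration 1:
  c_1 = (1.760000 + 3.150000)/2 = 2.455000
  f(c_1) = f(2.455000) = 1.027025
  f(a) × f(c) < 0, new interval: [1.760000, 2.455000]
Iteration 2:
  c_2 = (1.760000 + 2.455000)/2 = 2.107500
  f(c_2) = f(2.107500) = -0.558444
  f(a) × f(c) ≥ 0, new interval: [2.107500, 2.455000]
Iteration 3:
  c_3 = (2.107500 + 2.455000)/2 = 2.281250
  f(c_3) = f(2.281250) = 0.204102
  f(a) × f(c) < 0, new interval: [2.107500, 2.281250]
Iteration 4:
  c_4 = (2.107500 + 2.281250)/2 = 2.194375
  f(c_4) = f(2.194375) = -0.184718
  f(a) × f(c) ≥ 0, new interval: [2.194375, 2.281250]
Iteration 5:
  c_5 = (2.194375 + 2.281250)/2 = 2.237812
  f(c_5) = f(2.237812) = 0.007805
  f(a) × f(c) < 0, new interval: [2.194375, 2.237812]
Iteration 6:
  c_6 = (2.194375 + 2.237812)/2 = 2.216094
  f(c_6) = f(2.216094) = -0.088928
  f(a) × f(c) ≥ 0, new interval: [2.216094, 2.237812]

After 6 iteration(s), the approximation is c_6 = 2.216094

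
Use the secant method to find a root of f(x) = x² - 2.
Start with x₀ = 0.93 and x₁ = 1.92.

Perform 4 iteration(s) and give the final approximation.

f(x) = x² - 2
x₀ = 0.93, x₁ = 1.92

Secant formula: x_{n+1} = x_n - f(x_n)(x_n - x_{n-1})/(f(x_n) - f(x_{n-1}))

Iteration 1:
  f(0.930000) = -1.135100
  f(1.920000) = 1.686400
  x_2 = 1.920000 - 1.686400×(1.920000 - 0.930000)/(1.686400 - (-1.135100))
       = 1.328281
Iteration 2:
  f(1.920000) = 1.686400
  f(1.328281) = -0.235670
  x_3 = 1.328281 - (-0.235670)×(1.328281 - 1.920000)/(-0.235670 - 1.686400)
       = 1.400833
Iteration 3:
  f(1.328281) = -0.235670
  f(1.400833) = -0.037667
  x_4 = 1.400833 - (-0.037667)×(1.400833 - 1.328281)/(-0.037667 - (-0.235670))
       = 1.414635
Iteration 4:
  f(1.400833) = -0.037667
  f(1.414635) = 0.001192
  x_5 = 1.414635 - 0.001192×(1.414635 - 1.400833)/(0.001192 - (-0.037667))
       = 1.414212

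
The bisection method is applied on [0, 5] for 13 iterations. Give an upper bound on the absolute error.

Bisection error bound: |error| ≤ (b-a)/2^n
|error| ≤ (5 - 0)/2^13 = 5/2^13
|error| ≤ 0.0006103516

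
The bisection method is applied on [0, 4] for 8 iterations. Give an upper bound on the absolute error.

Bisection error bound: |error| ≤ (b-a)/2^n
|error| ≤ (4 - 0)/2^8 = 4/2^8
|error| ≤ 0.0156250000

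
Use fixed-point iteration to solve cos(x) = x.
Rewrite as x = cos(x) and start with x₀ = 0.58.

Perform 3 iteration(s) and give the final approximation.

Equation: cos(x) = x
Fixed-point form: x = cos(x)
x₀ = 0.58

x_1 = g(0.580000) = 0.836463
x_2 = g(0.836463) = 0.670093
x_3 = g(0.670093) = 0.783764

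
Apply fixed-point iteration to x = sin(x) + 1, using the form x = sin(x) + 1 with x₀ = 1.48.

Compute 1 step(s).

Equation: x = sin(x) + 1
Fixed-point form: x = sin(x) + 1
x₀ = 1.48

x_1 = g(1.480000) = 1.995881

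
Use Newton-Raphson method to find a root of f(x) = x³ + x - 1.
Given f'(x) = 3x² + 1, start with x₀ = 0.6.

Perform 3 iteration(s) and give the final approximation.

f(x) = x³ + x - 1
f'(x) = 3x² + 1
x₀ = 0.6

Newton-Raphson formula: x_{n+1} = x_n - f(x_n)/f'(x_n)

Iteration 1:
  f(0.600000) = -0.184000
  f'(0.600000) = 2.080000
  x_1 = 0.600000 - (-0.184000)/2.080000 = 0.688462
Iteration 2:
  f(0.688462) = 0.014778
  f'(0.688462) = 2.421938
  x_2 = 0.688462 - 0.014778/2.421938 = 0.682360
Iteration 3:
  f(0.682360) = 0.000077
  f'(0.682360) = 2.396845
  x_3 = 0.682360 - 0.000077/2.396845 = 0.682328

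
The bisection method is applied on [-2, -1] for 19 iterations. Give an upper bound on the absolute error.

Bisection error bound: |error| ≤ (b-a)/2^n
|error| ≤ (-1 - (-2))/2^19 = 1/2^19
|error| ≤ 0.0000019073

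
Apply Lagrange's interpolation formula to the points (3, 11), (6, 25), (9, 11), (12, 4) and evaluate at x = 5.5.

Lagrange interpolation formula:
P(x) = Σ yᵢ × Lᵢ(x)
where Lᵢ(x) = Π_{j≠i} (x - xⱼ)/(xᵢ - xⱼ)

L_0(5.5) = (5.5 - 6)/(3 - 6) × (5.5 - 9)/(3 - 9) × (5.5 - 12)/(3 - 12) = 0.070216
L_1(5.5) = (5.5 - 3)/(6 - 3) × (5.5 - 9)/(6 - 9) × (5.5 - 12)/(6 - 12) = 1.053241
L_2(5.5) = (5.5 - 3)/(9 - 3) × (5.5 - 6)/(9 - 6) × (5.5 - 12)/(9 - 12) = -0.150463
L_3(5.5) = (5.5 - 3)/(12 - 3) × (5.5 - 6)/(12 - 6) × (5.5 - 9)/(12 - 9) = 0.027006

P(5.5) = 11×L_0(5.5) + 25×L_1(5.5) + 11×L_2(5.5) + 4×L_3(5.5)
P(5.5) = 25.556327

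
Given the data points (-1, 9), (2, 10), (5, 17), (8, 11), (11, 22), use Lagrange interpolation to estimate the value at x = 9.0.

Lagrange interpolation formula:
P(x) = Σ yᵢ × Lᵢ(x)
where Lᵢ(x) = Π_{j≠i} (x - xⱼ)/(xᵢ - xⱼ)

L_0(9.0) = (9.0 - 2)/(-1 - 2) × (9.0 - 5)/(-1 - 5) × (9.0 - 8)/(-1 - 8) × (9.0 - 11)/(-1 - 11) = -0.028807
L_1(9.0) = (9.0 - (-1))/(2 - (-1)) × (9.0 - 5)/(2 - 5) × (9.0 - 8)/(2 - 8) × (9.0 - 11)/(2 - 11) = 0.164609
L_2(9.0) = (9.0 - (-1))/(5 - (-1)) × (9.0 - 2)/(5 - 2) × (9.0 - 8)/(5 - 8) × (9.0 - 11)/(5 - 11) = -0.432099
L_3(9.0) = (9.0 - (-1))/(8 - (-1)) × (9.0 - 2)/(8 - 2) × (9.0 - 5)/(8 - 5) × (9.0 - 11)/(8 - 11) = 1.152263
L_4(9.0) = (9.0 - (-1))/(11 - (-1)) × (9.0 - 2)/(11 - 2) × (9.0 - 5)/(11 - 5) × (9.0 - 8)/(11 - 8) = 0.144033

P(9.0) = 9×L_0(9.0) + 10×L_1(9.0) + 17×L_2(9.0) + 11×L_3(9.0) + 22×L_4(9.0)
P(9.0) = 9.884774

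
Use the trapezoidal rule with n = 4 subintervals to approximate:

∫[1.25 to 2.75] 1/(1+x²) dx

f(x) = 1/(1+x²)
a = 1.25, b = 2.75, n = 4
h = (b - a)/n = 0.375000

Trapezoidal rule: (h/2)[f(x₀) + 2f(x₁) + 2f(x₂) + ... + f(xₙ)]

x_0 = 1.2500, f(x_0) = 0.390244, coefficient = 1
x_1 = 1.6250, f(x_1) = 0.274678, coefficient = 2
x_2 = 2.0000, f(x_2) = 0.200000, coefficient = 2
x_3 = 2.3750, f(x_3) = 0.150588, coefficient = 2
x_4 = 2.7500, f(x_4) = 0.116788, coefficient = 1

I ≈ (0.375000/2) × 1.757565 = 0.329543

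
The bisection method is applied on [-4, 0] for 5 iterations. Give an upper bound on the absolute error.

Bisection error bound: |error| ≤ (b-a)/2^n
|error| ≤ (0 - (-4))/2^5 = 4/2^5
|error| ≤ 0.1250000000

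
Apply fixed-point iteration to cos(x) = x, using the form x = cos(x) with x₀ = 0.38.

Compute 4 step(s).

Equation: cos(x) = x
Fixed-point form: x = cos(x)
x₀ = 0.38

x_1 = g(0.380000) = 0.928665
x_2 = g(0.928665) = 0.598904
x_3 = g(0.598904) = 0.825954
x_4 = g(0.825954) = 0.677856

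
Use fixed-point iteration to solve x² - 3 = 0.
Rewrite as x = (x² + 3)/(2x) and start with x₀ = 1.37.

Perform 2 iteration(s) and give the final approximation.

Equation: x² - 3 = 0
Fixed-point form: x = (x² + 3)/(2x)
x₀ = 1.37

x_1 = g(1.370000) = 1.779891
x_2 = g(1.779891) = 1.732694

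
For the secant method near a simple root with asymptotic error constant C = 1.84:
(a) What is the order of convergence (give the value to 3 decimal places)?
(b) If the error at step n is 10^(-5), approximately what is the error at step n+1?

(a) Secant method has superlinear convergence with order φ = (1+√5)/2 ≈ 1.618.
    This means |e_{n+1}| ≈ C|e_n|^1.618.

(b) With |e_n| = 10^(-5) and C = 1.84:
    |e_{n+1}| ≈ 1.84 × (10^(-5))^1.618 = 1.84 × 10^(-8.09)

(a) ≈ 1.618 (golden ratio); (b) |e_{n+1}| ≈ 1.495e-08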